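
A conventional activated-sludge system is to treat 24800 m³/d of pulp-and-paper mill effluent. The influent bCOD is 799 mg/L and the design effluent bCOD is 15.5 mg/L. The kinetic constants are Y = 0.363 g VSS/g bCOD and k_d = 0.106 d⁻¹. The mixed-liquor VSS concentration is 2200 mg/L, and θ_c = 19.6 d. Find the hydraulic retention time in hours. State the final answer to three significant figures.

From the SRT design equation V = Y Q (S₀−S) θ_c / [X (1 + k_d θ_c)] = 0.363 × 24800 × (799 − 15.5) × 19.6 / [2200 × (1 + 0.106 × 19.6)] = 1.38×10^8 / 6771 = 20418 m³.
Hydraulic retention time τ = V/Q = 20418 / 24800 = 0.8233 d = 19.76 h.

τ ≈ 19.8 h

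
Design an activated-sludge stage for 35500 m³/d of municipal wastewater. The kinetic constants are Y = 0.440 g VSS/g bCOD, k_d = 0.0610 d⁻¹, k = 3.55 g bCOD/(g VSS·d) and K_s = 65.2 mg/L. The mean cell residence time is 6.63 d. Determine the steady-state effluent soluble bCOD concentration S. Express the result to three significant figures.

For a completely mixed reactor with recycle the Lawrence–McCarty relation gives S = K_s·(1 + k_d·θ_c) / [θ_c·(Y·k − k_d) − 1] = 65.2 × (1 + 0.0610 × 6.63) / [6.63 × (0.440 × 3.55 − 0.0610) − 1] = 91.57 / 8.952 = 10.23 mg/L.

S ≈ 10.2 mg/L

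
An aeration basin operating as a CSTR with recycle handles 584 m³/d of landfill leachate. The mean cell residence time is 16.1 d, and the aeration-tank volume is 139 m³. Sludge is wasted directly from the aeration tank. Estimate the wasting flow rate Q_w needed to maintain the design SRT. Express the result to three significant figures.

For wasting at MLVSS concentration, Q_w = V/θ_c = 139.0/16.1 = 8.634 m³/d.

Q_w ≈ 8.63 m³/d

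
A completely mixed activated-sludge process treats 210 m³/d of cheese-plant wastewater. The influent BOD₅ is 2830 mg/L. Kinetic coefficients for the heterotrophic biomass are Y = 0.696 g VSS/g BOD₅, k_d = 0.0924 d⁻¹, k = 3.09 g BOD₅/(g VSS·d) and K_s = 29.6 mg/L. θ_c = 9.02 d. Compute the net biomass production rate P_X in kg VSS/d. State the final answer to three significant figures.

Effluent substrate depends only on kinetics and SRT: S = K_s(1 + k_d θ_c) / [θ_c(Yk − k_d) − 1] = 29.6 × (1 + 0.0924 × 9.02) / [9.02 × (0.696 × 3.09 − 0.0924) − 1] = 54.27 / 17.57 = 3.090 mg/L.
The observed yield is Y_obs = Y/(1 + k_d·θ_c) = 0.696 / (1 + 0.0924 × 9.02) = 0.696 / 1.833 = 0.3796 g VSS per g BOD₅ removed.
ΔS = 2830 − 3.09 = 2827 mg/L, so the substrate removal rate is 210 × 2827/1000 = 593.7 kg BOD₅/d.
Net biomass production P_X = Y_obs × Q·(S₀ − S) = 0.3796 × 593.7 = 225.4 kg VSS/d.

P_X ≈ 225 kg VSS/d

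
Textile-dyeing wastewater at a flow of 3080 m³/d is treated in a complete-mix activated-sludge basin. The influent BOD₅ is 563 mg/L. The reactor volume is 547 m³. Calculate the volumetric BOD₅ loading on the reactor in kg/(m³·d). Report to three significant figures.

L_v ≈ 3.17 kg BOD₅/(m³·d)

Volumetric loading L_v = Q·S₀ / V = 3080 × 563 g/m³ / 547.0 m³ = 3170 g/(m³·d) = 3.170 kg BOD₅/(m³·d).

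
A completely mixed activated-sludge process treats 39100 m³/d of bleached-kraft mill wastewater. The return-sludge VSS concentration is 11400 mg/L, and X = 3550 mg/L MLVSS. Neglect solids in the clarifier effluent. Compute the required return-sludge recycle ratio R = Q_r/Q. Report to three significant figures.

R = Q_r/Q = X/(X_r − X) = 3550 / (11400 − 3550) = 0.4522.

R ≈ 0.452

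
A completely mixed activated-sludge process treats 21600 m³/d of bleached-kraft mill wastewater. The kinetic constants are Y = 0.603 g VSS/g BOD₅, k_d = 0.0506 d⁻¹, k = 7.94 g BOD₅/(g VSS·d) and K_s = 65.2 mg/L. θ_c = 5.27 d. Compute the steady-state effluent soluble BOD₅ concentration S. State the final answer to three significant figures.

Effluent substrate depends only on kinetics and SRT: S = K_s(1 + k_d θ_c) / [θ_c(Yk − k_d) − 1] = 65.2 × (1 + 0.0506 × 5.27) / [5.27 × (0.603 × 7.94 − 0.0506) − 1] = 82.59 / 23.97 = 3.446 mg/L.

S ≈ 3.45 mg/L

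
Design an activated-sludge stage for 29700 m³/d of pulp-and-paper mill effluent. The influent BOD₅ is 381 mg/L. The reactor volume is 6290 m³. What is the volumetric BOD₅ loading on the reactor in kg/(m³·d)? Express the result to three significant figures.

L_v = Q S₀ / V = 29700 × 381 × 10⁻³ / 6290 = 1.799 kg/(m³·d).

L_v ≈ 1.80 kg BOD₅/(m³·d)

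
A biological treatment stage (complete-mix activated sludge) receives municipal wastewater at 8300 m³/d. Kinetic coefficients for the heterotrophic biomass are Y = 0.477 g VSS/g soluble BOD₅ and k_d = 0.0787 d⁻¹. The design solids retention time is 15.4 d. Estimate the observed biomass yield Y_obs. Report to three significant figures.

Correct the yield for decay: Y_obs = Y/(1 + k_d θ_c) = 0.477 / (1 + 0.0787 × 15.4) = 0.477 / 2.212 = 0.2156.

Y_obs ≈ 0.216 g VSS/g soluble BOD₅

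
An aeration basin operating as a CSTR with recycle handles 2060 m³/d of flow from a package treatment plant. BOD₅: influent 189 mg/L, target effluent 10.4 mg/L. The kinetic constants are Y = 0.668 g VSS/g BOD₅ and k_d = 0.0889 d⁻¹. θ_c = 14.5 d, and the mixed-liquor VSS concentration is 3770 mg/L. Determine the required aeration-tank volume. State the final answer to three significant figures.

Rearranging the biomass balance for a CMAS with decay, V = Y·Q·ΔS·θ_c / [X·(1+k_d θ_c)] = 0.668 × 2060 × (189 − 10.4) × 14.5 / [3770 × (1 + 0.0889 × 14.5)] = 3.56×10^6 / 8630 = 412.9 m³.

V ≈ 413 m³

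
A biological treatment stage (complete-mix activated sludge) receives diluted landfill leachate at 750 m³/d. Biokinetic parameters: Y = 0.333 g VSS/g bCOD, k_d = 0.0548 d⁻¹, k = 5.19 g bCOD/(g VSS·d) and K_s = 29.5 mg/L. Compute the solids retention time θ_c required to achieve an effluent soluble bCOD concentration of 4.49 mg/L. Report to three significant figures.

θ_c ≈ 5.76 d

From 1/θ_c = Y·k·S/(K_s + S) − k_d: Y·k·S/(K_s+S) = 0.333 × 5.19 × 4.49 / (29.5 + 4.49) = 0.2283 d⁻¹.
1/θ_c = 0.2283 − 0.0548 = 0.1735 d⁻¹, so θ_c = 5.764 d.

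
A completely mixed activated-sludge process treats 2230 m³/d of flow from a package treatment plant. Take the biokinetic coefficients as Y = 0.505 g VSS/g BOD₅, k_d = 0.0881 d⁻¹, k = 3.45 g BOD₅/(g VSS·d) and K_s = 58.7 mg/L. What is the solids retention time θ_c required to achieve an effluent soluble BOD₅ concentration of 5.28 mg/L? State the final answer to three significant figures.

Specific growth rate at S = 5.28 mg/L: μ = YkS/(K_s+S) = 0.505·3.45·5.28/(58.7+5.28) = 0.1438 d⁻¹.
θ_c = 1/(μ − k_d) = 1/(0.1438 − 0.0881) = 1/0.05568 = 17.96 d.

θ_c ≈ 18.0 d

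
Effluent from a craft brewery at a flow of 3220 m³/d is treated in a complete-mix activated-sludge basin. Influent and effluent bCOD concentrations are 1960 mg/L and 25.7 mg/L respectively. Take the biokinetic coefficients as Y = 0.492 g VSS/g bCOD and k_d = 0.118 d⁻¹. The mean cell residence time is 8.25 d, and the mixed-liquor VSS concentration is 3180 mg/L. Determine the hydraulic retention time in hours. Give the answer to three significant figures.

τ ≈ 30.0 h

Steady-state biomass mass balance: V·X·(1 + k_d·θ_c) = Y·Q·(S₀ − S)·θ_c, so V = 0.492 × 3220 × (1960 − 25.7) × 8.25 / [3180 × (1 + 0.118 × 8.25)] = 2.53×10^7 / 6276 = 4028 m³.
Hydraulic retention time τ = V/Q = 4028 / 3220 = 1.251 d = 30.03 h.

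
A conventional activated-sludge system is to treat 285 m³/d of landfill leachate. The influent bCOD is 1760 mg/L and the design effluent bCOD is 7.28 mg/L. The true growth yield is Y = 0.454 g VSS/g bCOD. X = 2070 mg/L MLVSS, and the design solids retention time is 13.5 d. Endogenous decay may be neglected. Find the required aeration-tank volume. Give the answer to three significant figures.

Biomass mass balance (decay neglected): V·X = Y·Q·(S₀ − S)·θ_c, so V = 0.454 × 285 × (1760 − 7.28) × 13.5 / 2070 = 1479 m³.

V ≈ 1480 m³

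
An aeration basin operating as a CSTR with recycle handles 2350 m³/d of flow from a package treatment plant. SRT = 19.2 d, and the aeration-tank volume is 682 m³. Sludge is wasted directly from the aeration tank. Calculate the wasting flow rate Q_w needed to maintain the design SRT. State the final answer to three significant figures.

For wasting at MLVSS concentration, Q_w = V/θ_c = 682.0/19.2 = 35.52 m³/d.

Q_w ≈ 35.5 m³/d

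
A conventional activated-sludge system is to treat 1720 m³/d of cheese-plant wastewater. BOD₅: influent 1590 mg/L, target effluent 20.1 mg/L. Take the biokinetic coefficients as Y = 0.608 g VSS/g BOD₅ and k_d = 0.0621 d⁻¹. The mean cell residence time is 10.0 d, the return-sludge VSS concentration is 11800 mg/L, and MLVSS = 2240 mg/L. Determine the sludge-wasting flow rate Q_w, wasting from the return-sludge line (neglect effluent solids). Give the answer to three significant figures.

Q_w ≈ 85.8 m³/d

Rearranging the biomass balance for a CMAS with decay, V = Y·Q·ΔS·θ_c / [X·(1+k_d θ_c)] = 0.608 × 1720 × (1590 − 20.1) × 10.0 / [2240 × (1 + 0.0621 × 10.0)] = 1.64×10^7 / 3631 = 4521 m³.
θ_c = V·X/(Q_w·X_r) when wasting from the recycle, so Q_w = V·X/(θ_c·X_r) = 4521 × 2240 / (10.0 × 11800) = 85.83 m³/d.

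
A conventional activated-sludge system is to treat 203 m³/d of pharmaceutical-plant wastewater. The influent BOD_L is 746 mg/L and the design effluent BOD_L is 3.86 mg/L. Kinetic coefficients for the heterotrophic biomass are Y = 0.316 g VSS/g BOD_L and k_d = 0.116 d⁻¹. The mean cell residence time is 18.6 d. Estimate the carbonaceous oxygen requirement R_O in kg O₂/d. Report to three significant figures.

Y_obs = Y / (1 + k_d θ_c) = 0.316 / (1 + 0.116 × 18.6) = 0.316 / 3.158 = 0.1001.
Substrate removed = Q·(S₀ − S) = 203 m³/d × (746 − 3.86) g/m³ = 1.51×10^5 g/d = 150.7 kg/d.
Biomass synthesised: P_X = Y_obs × 150.7 = 15.08 kg VSS/d.
R_O = Q·(S₀ − S) − 1.42·P_X = 150.7 − 1.42 × 15.08 = 129.2 kg O₂/d.

R_O ≈ 129 kg O₂/d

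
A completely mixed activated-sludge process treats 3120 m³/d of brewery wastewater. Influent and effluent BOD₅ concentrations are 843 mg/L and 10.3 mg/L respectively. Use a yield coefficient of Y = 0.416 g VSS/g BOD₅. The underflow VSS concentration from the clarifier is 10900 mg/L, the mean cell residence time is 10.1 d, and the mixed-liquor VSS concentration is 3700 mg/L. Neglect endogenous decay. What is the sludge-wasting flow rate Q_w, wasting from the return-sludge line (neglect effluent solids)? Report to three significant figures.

Q_w ≈ 99.2 m³/d

With k_d = 0 the design equation reduces to V = Y Q (S₀−S) θ_c / X = 0.416 × 3120 × (843 − 10.3) × 10.1 / 3700 = 2950 m³.
Q_w = (V·X)/(θ_c X_r) = 2950 × 3700 / (10.1 × 10900) = 99.15 m³/d.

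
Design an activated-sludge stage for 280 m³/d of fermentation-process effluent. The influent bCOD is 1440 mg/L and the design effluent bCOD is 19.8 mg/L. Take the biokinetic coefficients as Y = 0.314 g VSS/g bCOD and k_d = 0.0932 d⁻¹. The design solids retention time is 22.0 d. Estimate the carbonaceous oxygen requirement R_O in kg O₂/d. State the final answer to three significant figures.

R_O ≈ 340 kg O₂/d

Observed yield with endogenous decay: Y_obs = Y / (1 + k_d·θ_c) = 0.314 / (1 + 0.0932 × 22.0) = 0.314 / 3.050 = 0.1029 g VSS/g bCOD.
ΔS = 1440 − 19.8 = 1420 mg/L, so the substrate removal rate is 280 × 1420/1000 = 397.7 kg bCOD/d.
P_X = Y_obs·Q·(S₀ − S) = 0.1029 × 397.7 = 40.93 kg VSS/d.
R_O = Q·(S₀ − S) − 1.42·P_X = 397.7 − 1.42 × 40.93 = 339.5 kg O₂/d.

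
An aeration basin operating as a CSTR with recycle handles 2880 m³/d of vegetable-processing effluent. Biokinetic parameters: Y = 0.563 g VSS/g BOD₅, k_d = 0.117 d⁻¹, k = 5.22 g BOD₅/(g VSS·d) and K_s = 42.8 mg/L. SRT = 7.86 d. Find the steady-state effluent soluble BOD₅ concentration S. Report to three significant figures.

From the Monod/SRT balance for a CMAS, S = K_s·(1+k_d θ_c)/[θ_c·(Y k − k_d) − 1] = 42.8 × (1 + 0.117 × 7.86) / [7.86 × (0.563 × 5.22 − 0.117) − 1] = 82.16 / 21.18 = 3.879 mg/L.

S ≈ 3.88 mg/L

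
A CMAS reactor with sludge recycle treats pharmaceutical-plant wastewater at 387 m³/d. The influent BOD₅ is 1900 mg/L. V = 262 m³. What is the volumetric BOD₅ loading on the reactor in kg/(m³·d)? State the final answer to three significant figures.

Applied BOD₅ load per unit volume = Q·S₀/V = (387 × 1900/1000)/262.0 = 2.806 kg BOD₅·m⁻³·d⁻¹.

L_v ≈ 2.81 kg BOD₅/(m³·d)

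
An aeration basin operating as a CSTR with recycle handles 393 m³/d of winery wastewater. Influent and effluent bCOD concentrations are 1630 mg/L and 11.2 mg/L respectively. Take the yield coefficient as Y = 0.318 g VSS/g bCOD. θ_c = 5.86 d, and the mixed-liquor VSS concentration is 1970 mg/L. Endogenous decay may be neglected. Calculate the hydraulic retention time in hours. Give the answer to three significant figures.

τ ≈ 36.8 h

Biomass mass balance (decay neglected): V·X = Y·Q·(S₀ − S)·θ_c, so V = 0.318 × 393 × (1630 − 11.2) × 5.86 / 1970 = 601.8 m³.
HRT = V/Q = 601.8 m³ / 393 m³·d⁻¹ = 1.531 d × 24 = 36.75 h.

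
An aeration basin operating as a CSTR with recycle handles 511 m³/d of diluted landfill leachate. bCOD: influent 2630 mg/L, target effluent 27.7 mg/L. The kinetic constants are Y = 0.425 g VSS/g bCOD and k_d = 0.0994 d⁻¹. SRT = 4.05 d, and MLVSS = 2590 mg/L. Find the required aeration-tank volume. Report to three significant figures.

V ≈ 630 m³

From the SRT design equation V = Y Q (S₀−S) θ_c / [X (1 + k_d θ_c)] = 0.425 × 511 × (2630 − 27.7) × 4.05 / [2590 × (1 + 0.0994 × 4.05)] = 2.29×10^6 / 3633 = 630.1 m³.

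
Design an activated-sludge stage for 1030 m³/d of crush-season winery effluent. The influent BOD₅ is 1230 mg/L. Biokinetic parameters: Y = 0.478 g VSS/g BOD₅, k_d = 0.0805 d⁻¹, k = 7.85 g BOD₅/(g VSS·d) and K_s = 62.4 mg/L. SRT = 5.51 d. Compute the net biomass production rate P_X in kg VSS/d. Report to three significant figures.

P_X ≈ 418 kg VSS/d

Effluent substrate depends only on kinetics and SRT: S = K_s(1 + k_d θ_c) / [θ_c(Yk − k_d) − 1] = 62.4 × (1 + 0.0805 × 5.51) / [5.51 × (0.478 × 7.85 − 0.0805) − 1] = 90.08 / 19.23 = 4.684 mg/L.
Y_obs = Y / (1 + k_d θ_c) = 0.478 / (1 + 0.0805 × 5.51) = 0.478 / 1.444 = 0.3311.
Q·(S₀ − S) = 1030 × (1230 − 4.68) × 10⁻³ = 1262 kg/d removed.
Biomass produced: P_X = Y_obs·Q·ΔS = 0.3311 × 1262 ≈ 417.9 kg VSS/d.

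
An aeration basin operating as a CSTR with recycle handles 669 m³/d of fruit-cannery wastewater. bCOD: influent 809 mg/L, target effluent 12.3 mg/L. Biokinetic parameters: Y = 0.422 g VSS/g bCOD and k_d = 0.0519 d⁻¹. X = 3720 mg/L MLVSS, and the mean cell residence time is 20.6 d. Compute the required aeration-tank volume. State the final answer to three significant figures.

V ≈ 602 m³

From the SRT design equation V = Y Q (S₀−S) θ_c / [X (1 + k_d θ_c)] = 0.422 × 669 × (809 − 12.3) × 20.6 / [3720 × (1 + 0.0519 × 20.6)] = 4.63×10^6 / 7697 = 602.0 m³.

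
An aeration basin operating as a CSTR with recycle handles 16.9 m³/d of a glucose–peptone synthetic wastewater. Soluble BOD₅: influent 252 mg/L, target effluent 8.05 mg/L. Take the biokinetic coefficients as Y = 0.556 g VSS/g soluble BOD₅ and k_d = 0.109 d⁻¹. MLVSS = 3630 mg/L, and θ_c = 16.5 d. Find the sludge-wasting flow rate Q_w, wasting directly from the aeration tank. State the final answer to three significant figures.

Rearranging the biomass balance for a CMAS with decay, V = Y·Q·ΔS·θ_c / [X·(1+k_d θ_c)] = 0.556 × 16.9 × (252 − 8.05) × 16.5 / [3630 × (1 + 0.109 × 16.5)] = 3.78×10^4 / 10159 = 3.723 m³.
For wasting at MLVSS concentration, Q_w = V/θ_c = 3.723/16.5 = 0.2256 m³/d.

Q_w ≈ 0.226 m³/d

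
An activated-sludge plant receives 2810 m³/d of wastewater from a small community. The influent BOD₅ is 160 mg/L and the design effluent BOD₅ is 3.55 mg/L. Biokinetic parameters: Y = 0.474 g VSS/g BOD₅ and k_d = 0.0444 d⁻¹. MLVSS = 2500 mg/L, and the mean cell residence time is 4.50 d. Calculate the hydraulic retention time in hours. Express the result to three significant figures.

Steady-state biomass mass balance: V·X·(1 + k_d·θ_c) = Y·Q·(S₀ − S)·θ_c, so V = 0.474 × 2810 × (160 − 3.55) × 4.50 / [2500 × (1 + 0.0444 × 4.50)] = 9.38×10^5 / 3000 = 312.6 m³.
HRT = V/Q = 312.6 m³ / 2810 m³·d⁻¹ = 0.1113 d × 24 = 2.670 h.

τ ≈ 2.67 h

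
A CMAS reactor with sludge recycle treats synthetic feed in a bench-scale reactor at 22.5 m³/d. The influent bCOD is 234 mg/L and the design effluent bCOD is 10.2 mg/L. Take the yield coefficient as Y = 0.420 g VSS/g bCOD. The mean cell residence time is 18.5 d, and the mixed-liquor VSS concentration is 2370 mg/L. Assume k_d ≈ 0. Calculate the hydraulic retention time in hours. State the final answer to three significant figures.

τ ≈ 17.6 h

Biomass mass balance (decay neglected): V·X = Y·Q·(S₀ − S)·θ_c, so V = 0.420 × 22.5 × (234 − 10.2) × 18.5 / 2370 = 16.51 m³.
HRT = V/Q = 16.51 m³ / 22.5 m³·d⁻¹ = 0.7337 d × 24 = 17.61 h.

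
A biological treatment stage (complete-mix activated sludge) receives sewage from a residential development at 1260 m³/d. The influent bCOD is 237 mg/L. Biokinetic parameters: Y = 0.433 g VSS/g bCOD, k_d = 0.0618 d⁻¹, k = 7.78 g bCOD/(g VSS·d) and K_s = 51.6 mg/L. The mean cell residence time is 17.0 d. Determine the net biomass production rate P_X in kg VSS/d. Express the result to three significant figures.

P_X ≈ 62.5 kg VSS/d

From the Monod/SRT balance for a CMAS, S = K_s·(1+k_d θ_c)/[θ_c·(Y k − k_d) − 1] = 51.6 × (1 + 0.0618 × 17.0) / [17.0 × (0.433 × 7.78 − 0.0618) − 1] = 105.8 / 55.22 = 1.916 mg/L.
The observed yield is Y_obs = Y/(1 + k_d·θ_c) = 0.433 / (1 + 0.0618 × 17.0) = 0.433 / 2.051 = 0.2112 g VSS per g bCOD removed.
Substrate removed = Q·(S₀ − S) = 1260 m³/d × (237 − 1.92) g/m³ = 2.96×10^5 g/d = 296.2 kg/d.
Net biomass production P_X = Y_obs × Q·(S₀ − S) = 0.2112 × 296.2 = 62.55 kg VSS/d.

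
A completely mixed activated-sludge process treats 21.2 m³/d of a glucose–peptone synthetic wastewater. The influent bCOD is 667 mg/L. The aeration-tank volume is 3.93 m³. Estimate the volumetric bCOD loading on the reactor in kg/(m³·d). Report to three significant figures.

Volumetric loading L_v = Q·S₀ / V = 21.2 × 667 g/m³ / 3.930 m³ = 3598 g/(m³·d) = 3.598 kg bCOD/(m³·d).

L_v ≈ 3.60 kg bCOD/(m³·d)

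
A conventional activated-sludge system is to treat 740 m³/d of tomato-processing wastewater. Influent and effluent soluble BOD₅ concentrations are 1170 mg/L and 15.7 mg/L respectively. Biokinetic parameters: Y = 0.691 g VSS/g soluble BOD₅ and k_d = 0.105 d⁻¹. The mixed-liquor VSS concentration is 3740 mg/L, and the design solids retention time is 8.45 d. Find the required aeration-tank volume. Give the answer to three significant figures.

From the SRT design equation V = Y Q (S₀−S) θ_c / [X (1 + k_d θ_c)] = 0.691 × 740 × (1170 − 15.7) × 8.45 / [3740 × (1 + 0.105 × 8.45)] = 4.99×10^6 / 7058 = 706.6 m³.

V ≈ 707 m³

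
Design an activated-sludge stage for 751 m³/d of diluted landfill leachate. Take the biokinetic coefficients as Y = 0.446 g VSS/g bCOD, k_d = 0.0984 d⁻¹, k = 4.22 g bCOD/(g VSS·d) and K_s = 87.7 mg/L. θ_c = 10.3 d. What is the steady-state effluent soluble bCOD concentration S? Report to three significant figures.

For a completely mixed reactor with recycle the Lawrence–McCarty relation gives S = K_s·(1 + k_d·θ_c) / [θ_c·(Y·k − k_d) − 1] = 87.7 × (1 + 0.0984 × 10.3) / [10.3 × (0.446 × 4.22 − 0.0984) − 1] = 176.6 / 17.37 = 10.16 mg/L.

S ≈ 10.2 mg/L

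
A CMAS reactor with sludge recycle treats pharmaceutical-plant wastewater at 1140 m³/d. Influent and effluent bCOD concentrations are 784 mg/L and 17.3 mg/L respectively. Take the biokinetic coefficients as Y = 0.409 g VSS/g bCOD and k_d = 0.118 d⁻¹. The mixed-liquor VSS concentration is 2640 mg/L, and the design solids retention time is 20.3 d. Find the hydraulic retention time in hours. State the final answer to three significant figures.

τ ≈ 17.0 h

Rearranging the biomass balance for a CMAS with decay, V = Y·Q·ΔS·θ_c / [X·(1+k_d θ_c)] = 0.409 × 1140 × (784 − 17.3) × 20.3 / [2640 × (1 + 0.118 × 20.3)] = 7.26×10^6 / 8964 = 809.6 m³.
τ = V/Q = 809.6/1140 = 0.7101 d, or 17.04 h.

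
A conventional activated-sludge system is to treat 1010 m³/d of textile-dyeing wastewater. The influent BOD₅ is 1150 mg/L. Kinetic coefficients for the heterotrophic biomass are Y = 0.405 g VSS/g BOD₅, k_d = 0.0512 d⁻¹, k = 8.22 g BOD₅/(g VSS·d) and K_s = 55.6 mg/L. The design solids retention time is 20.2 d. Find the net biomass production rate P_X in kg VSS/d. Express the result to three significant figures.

P_X ≈ 231 kg VSS/d

Effluent substrate depends only on kinetics and SRT: S = K_s(1 + k_d θ_c) / [θ_c(Yk − k_d) − 1] = 55.6 × (1 + 0.0512 × 20.2) / [20.2 × (0.405 × 8.22 − 0.0512) − 1] = 113.1 / 65.21 = 1.734 mg/L.
Y_obs = Y / (1 + k_d θ_c) = 0.405 / (1 + 0.0512 × 20.2) = 0.405 / 2.034 = 0.1991.
Substrate removed = Q·(S₀ − S) = 1010 m³/d × (1150 − 1.73) g/m³ = 1.16×10^6 g/d = 1160 kg/d.
So the net sludge growth is P_X = 0.1991 × 1160 = 230.9 kg VSS/d.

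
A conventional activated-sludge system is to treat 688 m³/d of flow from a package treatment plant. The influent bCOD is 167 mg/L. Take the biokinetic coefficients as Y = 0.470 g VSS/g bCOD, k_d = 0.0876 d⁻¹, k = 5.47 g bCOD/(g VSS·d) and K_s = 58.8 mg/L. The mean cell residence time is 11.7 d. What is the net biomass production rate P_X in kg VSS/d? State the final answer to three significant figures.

From the Monod/SRT balance for a CMAS, S = K_s·(1+k_d θ_c)/[θ_c·(Y k − k_d) − 1] = 58.8 × (1 + 0.0876 × 11.7) / [11.7 × (0.470 × 5.47 − 0.0876) − 1] = 119.1 / 28.05 = 4.244 mg/L.
Y_obs = Y / (1 + k_d θ_c) = 0.470 / (1 + 0.0876 × 11.7) = 0.470 / 2.025 = 0.2321.
Mass of bCOD removed per day: Q(S₀ − S) = 688 × 162.8 g/m³ = 112.0 kg/d.
So the net sludge growth is P_X = 0.2321 × 112.0 = 25.99 kg VSS/d.

P_X ≈ 26.0 kg VSS/d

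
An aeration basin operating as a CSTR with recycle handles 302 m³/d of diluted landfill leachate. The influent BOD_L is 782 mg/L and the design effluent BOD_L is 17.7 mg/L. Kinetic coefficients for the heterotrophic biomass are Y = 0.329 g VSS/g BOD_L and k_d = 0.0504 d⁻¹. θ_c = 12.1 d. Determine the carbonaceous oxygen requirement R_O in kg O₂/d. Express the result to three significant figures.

R_O ≈ 164 kg O₂/d

Y_obs = Y / (1 + k_d θ_c) = 0.329 / (1 + 0.0504 × 12.1) = 0.329 / 1.610 = 0.2044.
Substrate removed = Q·(S₀ − S) = 302 m³/d × (782 − 17.7) g/m³ = 2.31×10^5 g/d = 230.8 kg/d.
P_X = Y_obs·Q·(S₀ − S) = 0.2044 × 230.8 = 47.17 kg VSS/d.
Carbonaceous O₂ demand = substrate oxidised − cell-mass equivalent = 230.8 − 1.42 × 47.17 = 163.8 kg O₂/d.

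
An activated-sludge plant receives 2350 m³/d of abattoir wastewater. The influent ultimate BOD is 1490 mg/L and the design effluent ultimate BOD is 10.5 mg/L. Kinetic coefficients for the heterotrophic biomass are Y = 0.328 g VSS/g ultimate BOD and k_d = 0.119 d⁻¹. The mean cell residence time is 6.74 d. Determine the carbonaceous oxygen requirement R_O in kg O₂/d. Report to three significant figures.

R_O ≈ 2580 kg O₂/d

Observed yield with endogenous decay: Y_obs = Y / (1 + k_d·θ_c) = 0.328 / (1 + 0.119 × 6.74) = 0.328 / 1.802 = 0.1820 g VSS/g ultimate BOD.
Substrate removed = Q·(S₀ − S) = 2350 m³/d × (1490 − 10.5) g/m³ = 3.48×10^6 g/d = 3477 kg/d.
Net sludge production P_X = 0.1820 × 3477 = 632.8 kg VSS/d.
R_O = Q·ΔS − 1.42 P_X = 3477 − 898.6 = 2578 kg O₂/d.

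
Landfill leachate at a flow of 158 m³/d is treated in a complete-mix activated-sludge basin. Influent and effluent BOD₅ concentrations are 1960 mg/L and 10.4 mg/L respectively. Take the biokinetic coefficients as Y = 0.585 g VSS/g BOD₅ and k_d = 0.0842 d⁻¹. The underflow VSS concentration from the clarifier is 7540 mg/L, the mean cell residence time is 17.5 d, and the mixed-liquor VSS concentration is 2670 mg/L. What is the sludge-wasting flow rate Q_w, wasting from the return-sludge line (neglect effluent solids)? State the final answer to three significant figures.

Q_w ≈ 9.66 m³/d

From the SRT design equation V = Y Q (S₀−S) θ_c / [X (1 + k_d θ_c)] = 0.585 × 158 × (1960 − 10.4) × 17.5 / [2670 × (1 + 0.0842 × 17.5)] = 3.15×10^6 / 6604 = 477.5 m³.
θ_c = V·X/(Q_w·X_r) when wasting from the recycle, so Q_w = V·X/(θ_c·X_r) = 477.5 × 2670 / (17.5 × 7540) = 9.662 m³/d.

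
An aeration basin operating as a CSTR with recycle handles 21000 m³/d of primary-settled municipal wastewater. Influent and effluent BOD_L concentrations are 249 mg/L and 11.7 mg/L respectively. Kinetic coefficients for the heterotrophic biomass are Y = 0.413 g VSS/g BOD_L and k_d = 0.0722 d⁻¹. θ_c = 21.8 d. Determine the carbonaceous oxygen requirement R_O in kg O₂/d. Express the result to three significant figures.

R_O ≈ 3850 kg O₂/d

Observed yield with endogenous decay: Y_obs = Y / (1 + k_d·θ_c) = 0.413 / (1 + 0.0722 × 21.8) = 0.413 / 2.574 = 0.1605 g VSS/g BOD_L.
ΔS = 249 − 11.7 = 237.3 mg/L, so the substrate removal rate is 21000 × 237.3/1000 = 4983 kg BOD_L/d.
Biomass synthesised: P_X = Y_obs × 4983 = 799.6 kg VSS/d.
Carbonaceous O₂ demand = substrate oxidised − cell-mass equivalent = 4983 − 1.42 × 799.6 = 3848 kg O₂/d.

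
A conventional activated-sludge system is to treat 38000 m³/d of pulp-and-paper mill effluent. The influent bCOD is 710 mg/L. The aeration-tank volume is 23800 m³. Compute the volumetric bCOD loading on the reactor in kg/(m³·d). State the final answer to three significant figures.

L_v = Q S₀ / V = 38000 × 710 × 10⁻³ / 23800 = 1.134 kg/(m³·d).

L_v ≈ 1.13 kg bCOD/(m³·d)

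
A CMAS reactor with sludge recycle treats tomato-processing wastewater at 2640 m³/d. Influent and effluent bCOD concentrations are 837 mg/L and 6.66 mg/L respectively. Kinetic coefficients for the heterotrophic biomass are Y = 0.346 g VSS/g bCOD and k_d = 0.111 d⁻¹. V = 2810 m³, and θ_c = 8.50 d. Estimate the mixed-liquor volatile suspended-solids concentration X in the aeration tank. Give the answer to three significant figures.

X = Y·Q·ΔS·θ_c / [V·(1 + k_d θ_c)] = 0.346 × 2640 × (837 − 6.66) × 8.50 / [2810 × (1 + 0.111 × 8.50)] = 1180 mg/L.

X ≈ 1180 mg/L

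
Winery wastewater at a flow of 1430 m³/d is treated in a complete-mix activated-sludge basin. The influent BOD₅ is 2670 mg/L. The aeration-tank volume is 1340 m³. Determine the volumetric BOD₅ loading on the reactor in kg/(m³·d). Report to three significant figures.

L_v ≈ 2.85 kg BOD₅/(m³·d)

Applied BOD₅ load per unit volume = Q·S₀/V = (1430 × 2670/1000)/1340 = 2.849 kg BOD₅·m⁻³·d⁻¹.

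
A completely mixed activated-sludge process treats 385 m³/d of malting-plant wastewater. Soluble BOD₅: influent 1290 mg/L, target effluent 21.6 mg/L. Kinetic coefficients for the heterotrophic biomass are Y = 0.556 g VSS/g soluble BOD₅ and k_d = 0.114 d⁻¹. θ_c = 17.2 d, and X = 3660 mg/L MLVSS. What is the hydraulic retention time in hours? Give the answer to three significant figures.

Rearranging the biomass balance for a CMAS with decay, V = Y·Q·ΔS·θ_c / [X·(1+k_d θ_c)] = 0.556 × 385 × (1290 − 21.6) × 17.2 / [3660 × (1 + 0.114 × 17.2)] = 4.67×10^6 / 10837 = 431.0 m³.
HRT = V/Q = 431.0 m³ / 385 m³·d⁻¹ = 1.119 d × 24 = 26.86 h.

τ ≈ 26.9 h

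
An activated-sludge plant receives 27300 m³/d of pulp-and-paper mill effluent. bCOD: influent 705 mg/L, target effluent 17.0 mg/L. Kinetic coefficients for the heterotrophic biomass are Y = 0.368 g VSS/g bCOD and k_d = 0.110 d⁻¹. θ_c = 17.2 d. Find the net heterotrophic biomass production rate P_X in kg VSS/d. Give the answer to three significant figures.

The observed yield is Y_obs = Y/(1 + k_d·θ_c) = 0.368 / (1 + 0.110 × 17.2) = 0.368 / 2.892 = 0.1272 g VSS per g bCOD removed.
Mass of bCOD removed per day: Q(S₀ − S) = 27300 × 688.0 g/m³ = 18782 kg/d.
Biomass produced: P_X = Y_obs·Q·ΔS = 0.1272 × 18782 ≈ 2390 kg VSS/d.

P_X ≈ 2390 kg VSS/d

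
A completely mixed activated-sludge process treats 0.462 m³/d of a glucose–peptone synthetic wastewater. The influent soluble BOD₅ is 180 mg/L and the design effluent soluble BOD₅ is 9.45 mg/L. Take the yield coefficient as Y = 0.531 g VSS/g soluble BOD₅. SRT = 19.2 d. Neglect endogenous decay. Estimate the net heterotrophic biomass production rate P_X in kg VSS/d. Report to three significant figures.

Since k_d ≈ 0, Y_obs = Y = 0.531 g VSS/g soluble BOD₅.
Q·(S₀ − S) = 0.462 × (180 − 9.45) × 10⁻³ = 0.07879 kg/d removed.
So the net sludge growth is P_X = 0.5310 × 0.07879 = 0.04184 kg VSS/d.

P_X ≈ 0.0418 kg VSS/d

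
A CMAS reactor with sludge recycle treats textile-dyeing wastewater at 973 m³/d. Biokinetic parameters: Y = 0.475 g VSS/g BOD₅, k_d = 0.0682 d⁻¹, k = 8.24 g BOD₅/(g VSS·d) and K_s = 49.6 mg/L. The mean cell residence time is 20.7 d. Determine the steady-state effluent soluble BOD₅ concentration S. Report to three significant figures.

S ≈ 1.52 mg/L

Effluent substrate depends only on kinetics and SRT: S = K_s(1 + k_d θ_c) / [θ_c(Yk − k_d) − 1] = 49.6 × (1 + 0.0682 × 20.7) / [20.7 × (0.475 × 8.24 − 0.0682) − 1] = 119.6 / 78.61 = 1.522 mg/L.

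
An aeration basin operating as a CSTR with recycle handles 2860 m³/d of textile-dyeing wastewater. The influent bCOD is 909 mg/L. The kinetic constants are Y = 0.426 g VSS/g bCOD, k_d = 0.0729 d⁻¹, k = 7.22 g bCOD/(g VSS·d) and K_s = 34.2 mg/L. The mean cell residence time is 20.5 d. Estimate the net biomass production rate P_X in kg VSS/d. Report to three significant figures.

P_X ≈ 443 kg VSS/d

Effluent substrate depends only on kinetics and SRT: S = K_s(1 + k_d θ_c) / [θ_c(Yk − k_d) − 1] = 34.2 × (1 + 0.0729 × 20.5) / [20.5 × (0.426 × 7.22 − 0.0729) − 1] = 85.31 / 60.56 = 1.409 mg/L.
Y_obs = Y / (1 + k_d θ_c) = 0.426 / (1 + 0.0729 × 20.5) = 0.426 / 2.494 = 0.1708.
ΔS = 909 − 1.41 = 907.6 mg/L, so the substrate removal rate is 2860 × 907.6/1000 = 2596 kg bCOD/d.
Net biomass production P_X = Y_obs × Q·(S₀ − S) = 0.1708 × 2596 = 443.3 kg VSS/d.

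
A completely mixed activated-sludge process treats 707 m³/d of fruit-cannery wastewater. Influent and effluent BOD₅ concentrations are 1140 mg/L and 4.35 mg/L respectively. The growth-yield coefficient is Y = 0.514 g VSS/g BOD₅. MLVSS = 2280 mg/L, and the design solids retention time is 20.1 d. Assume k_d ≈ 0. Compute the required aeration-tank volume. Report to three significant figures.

V·X = Y·Q·ΔS·θ_c gives V = 0.514 × 707 × (1140 − 4.35) × 20.1 / 2280 = 3638 m³.

V ≈ 3640 m³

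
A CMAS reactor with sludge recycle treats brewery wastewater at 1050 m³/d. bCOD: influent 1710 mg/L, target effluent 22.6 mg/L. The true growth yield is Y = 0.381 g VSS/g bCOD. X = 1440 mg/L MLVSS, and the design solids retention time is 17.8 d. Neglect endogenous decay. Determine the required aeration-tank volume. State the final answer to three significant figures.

V ≈ 8340 m³

With k_d = 0 the design equation reduces to V = Y Q (S₀−S) θ_c / X = 0.381 × 1050 × (1710 − 22.6) × 17.8 / 1440 = 8344 m³.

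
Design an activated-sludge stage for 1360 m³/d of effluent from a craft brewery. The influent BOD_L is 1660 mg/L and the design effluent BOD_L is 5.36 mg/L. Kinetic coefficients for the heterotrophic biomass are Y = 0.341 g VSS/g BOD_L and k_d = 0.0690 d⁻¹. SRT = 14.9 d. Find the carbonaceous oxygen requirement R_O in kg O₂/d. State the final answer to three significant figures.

R_O ≈ 1710 kg O₂/d

Correct the yield for decay: Y_obs = Y/(1 + k_d θ_c) = 0.341 / (1 + 0.0690 × 14.9) = 0.341 / 2.028 = 0.1681.
ΔS = 1660 − 5.36 = 1655 mg/L, so the substrate removal rate is 1360 × 1655/1000 = 2250 kg BOD_L/d.
Net sludge production P_X = 0.1681 × 2250 = 378.4 kg VSS/d.
R_O = Q·ΔS − 1.42 P_X = 2250 − 537.3 = 1713 kg O₂/d.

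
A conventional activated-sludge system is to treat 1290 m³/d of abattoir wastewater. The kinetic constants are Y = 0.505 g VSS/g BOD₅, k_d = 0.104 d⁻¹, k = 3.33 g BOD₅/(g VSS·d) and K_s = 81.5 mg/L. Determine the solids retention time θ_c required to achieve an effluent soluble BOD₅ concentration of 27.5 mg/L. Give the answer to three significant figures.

At the target effluent, Y k S/(K_s+S) = 0.505×3.33×27.5/109.0 = 0.4243 d⁻¹.
1/θ_c = 0.4243 − 0.104 = 0.3203 d⁻¹, so θ_c = 3.122 d.

θ_c ≈ 3.12 d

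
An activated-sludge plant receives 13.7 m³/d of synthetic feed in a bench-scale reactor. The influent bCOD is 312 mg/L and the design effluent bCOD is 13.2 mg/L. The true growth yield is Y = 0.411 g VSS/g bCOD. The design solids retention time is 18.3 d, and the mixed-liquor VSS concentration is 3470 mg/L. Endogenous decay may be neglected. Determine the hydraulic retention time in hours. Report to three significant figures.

V·X = Y·Q·ΔS·θ_c gives V = 0.411 × 13.7 × (312 − 13.2) × 18.3 / 3470 = 8.873 m³.
HRT = V/Q = 8.873 m³ / 13.7 m³·d⁻¹ = 0.6477 d × 24 = 15.54 h.

τ ≈ 15.5 h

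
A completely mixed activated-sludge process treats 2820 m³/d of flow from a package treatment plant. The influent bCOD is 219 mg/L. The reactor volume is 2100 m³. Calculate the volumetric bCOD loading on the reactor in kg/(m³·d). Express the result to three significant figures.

Applied bCOD load per unit volume = Q·S₀/V = (2820 × 219/1000)/2100 = 0.2941 kg bCOD·m⁻³·d⁻¹.

L_v ≈ 0.294 kg bCOD/(m³·d)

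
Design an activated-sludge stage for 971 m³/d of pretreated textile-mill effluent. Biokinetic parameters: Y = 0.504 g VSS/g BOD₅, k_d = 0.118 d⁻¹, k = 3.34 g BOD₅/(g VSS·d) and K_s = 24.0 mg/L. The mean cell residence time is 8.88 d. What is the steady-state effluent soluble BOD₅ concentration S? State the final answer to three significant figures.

Effluent substrate depends only on kinetics and SRT: S = K_s(1 + k_d θ_c) / [θ_c(Yk − k_d) − 1] = 24.0 × (1 + 0.118 × 8.88) / [8.88 × (0.504 × 3.34 − 0.118) − 1] = 49.15 / 12.90 = 3.810 mg/L.

S ≈ 3.81 mg/L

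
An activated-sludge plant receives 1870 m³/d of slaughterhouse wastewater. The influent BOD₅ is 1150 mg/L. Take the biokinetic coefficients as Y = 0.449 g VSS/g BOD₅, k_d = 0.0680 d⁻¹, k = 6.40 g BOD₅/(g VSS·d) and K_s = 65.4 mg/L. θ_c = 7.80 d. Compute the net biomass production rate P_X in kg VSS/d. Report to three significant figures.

From the Monod/SRT balance for a CMAS, S = K_s·(1+k_d θ_c)/[θ_c·(Y k − k_d) − 1] = 65.4 × (1 + 0.0680 × 7.80) / [7.80 × (0.449 × 6.40 − 0.0680) − 1] = 100.1 / 20.88 = 4.793 mg/L.
The observed yield is Y_obs = Y/(1 + k_d·θ_c) = 0.449 / (1 + 0.0680 × 7.80) = 0.449 / 1.530 = 0.2934 g VSS per g BOD₅ removed.
Q·(S₀ − S) = 1870 × (1150 − 4.79) × 10⁻³ = 2142 kg/d removed.
Net biomass production P_X = Y_obs × Q·(S₀ − S) = 0.2934 × 2142 = 628.3 kg VSS/d.

P_X ≈ 628 kg VSS/d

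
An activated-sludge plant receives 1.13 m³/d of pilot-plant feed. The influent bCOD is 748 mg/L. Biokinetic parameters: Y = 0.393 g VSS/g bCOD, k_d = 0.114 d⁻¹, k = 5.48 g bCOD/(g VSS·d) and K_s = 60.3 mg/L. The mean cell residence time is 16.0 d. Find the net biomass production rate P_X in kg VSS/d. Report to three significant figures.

Effluent substrate depends only on kinetics and SRT: S = K_s(1 + k_d θ_c) / [θ_c(Yk − k_d) − 1] = 60.3 × (1 + 0.114 × 16.0) / [16.0 × (0.393 × 5.48 − 0.114) − 1] = 170.3 / 31.63 = 5.383 mg/L.
Observed yield with endogenous decay: Y_obs = Y / (1 + k_d·θ_c) = 0.393 / (1 + 0.114 × 16.0) = 0.393 / 2.824 = 0.1392 g VSS/g bCOD.
Mass of bCOD removed per day: Q(S₀ − S) = 1.13 × 742.6 g/m³ = 0.8392 kg/d.
So the net sludge growth is P_X = 0.1392 × 0.8392 = 0.1168 kg VSS/d.

P_X ≈ 0.117 kg VSS/d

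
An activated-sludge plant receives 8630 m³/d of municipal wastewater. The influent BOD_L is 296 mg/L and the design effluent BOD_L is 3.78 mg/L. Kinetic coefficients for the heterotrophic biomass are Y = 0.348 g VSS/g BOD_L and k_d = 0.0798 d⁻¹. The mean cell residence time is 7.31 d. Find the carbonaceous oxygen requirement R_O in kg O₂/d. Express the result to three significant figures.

The observed yield is Y_obs = Y/(1 + k_d·θ_c) = 0.348 / (1 + 0.0798 × 7.31) = 0.348 / 1.583 = 0.2198 g VSS per g BOD_L removed.
ΔS = 296 − 3.78 = 292.2 mg/L, so the substrate removal rate is 8630 × 292.2/1000 = 2522 kg BOD_L/d.
Net sludge production P_X = 0.2198 × 2522 = 554.3 kg VSS/d.
R_O = Q·ΔS − 1.42 P_X = 2522 − 787.1 = 1735 kg O₂/d.

R_O ≈ 1730 kg O₂/d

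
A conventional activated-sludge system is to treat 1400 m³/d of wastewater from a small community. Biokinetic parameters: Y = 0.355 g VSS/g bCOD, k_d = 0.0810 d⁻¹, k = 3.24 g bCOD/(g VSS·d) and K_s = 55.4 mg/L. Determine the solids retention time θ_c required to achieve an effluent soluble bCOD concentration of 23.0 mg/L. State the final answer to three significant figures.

At the target effluent, Y k S/(K_s+S) = 0.355×3.24×23.0/78.40 = 0.3374 d⁻¹.
1/θ_c = 0.3374 − 0.0810 = 0.2564 d⁻¹, so θ_c = 3.900 d.

θ_c ≈ 3.90 d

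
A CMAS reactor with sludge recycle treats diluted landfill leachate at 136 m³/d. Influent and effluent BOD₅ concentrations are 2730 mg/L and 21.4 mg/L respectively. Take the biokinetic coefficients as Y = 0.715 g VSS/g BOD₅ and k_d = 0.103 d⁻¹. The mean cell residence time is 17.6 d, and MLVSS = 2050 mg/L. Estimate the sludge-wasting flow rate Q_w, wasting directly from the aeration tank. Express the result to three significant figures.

From the SRT design equation V = Y Q (S₀−S) θ_c / [X (1 + k_d θ_c)] = 0.715 × 136 × (2730 − 21.4) × 17.6 / [2050 × (1 + 0.103 × 17.6)] = 4.64×10^6 / 5766 = 803.9 m³.
For wasting at MLVSS concentration, Q_w = V/θ_c = 803.9/17.6 = 45.68 m³/d.

Q_w ≈ 45.7 m³/d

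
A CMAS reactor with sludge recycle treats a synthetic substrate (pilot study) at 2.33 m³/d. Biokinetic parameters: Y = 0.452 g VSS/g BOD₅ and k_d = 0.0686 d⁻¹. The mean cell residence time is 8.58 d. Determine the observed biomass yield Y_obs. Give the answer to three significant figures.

Y_obs ≈ 0.285 g VSS/g BOD₅

Y_obs = Y / (1 + k_d θ_c) = 0.452 / (1 + 0.0686 × 8.58) = 0.452 / 1.589 = 0.2845.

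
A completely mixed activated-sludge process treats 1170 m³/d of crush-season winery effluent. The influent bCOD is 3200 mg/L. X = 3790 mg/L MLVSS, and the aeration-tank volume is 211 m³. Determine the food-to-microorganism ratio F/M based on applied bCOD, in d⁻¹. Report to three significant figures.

F/M = Q·S₀ / (V·X) = 1170 × 3200 / (211.0 × 3790) = 4.682 g bCOD·(g VSS·d)⁻¹.

F/M ≈ 4.68 d⁻¹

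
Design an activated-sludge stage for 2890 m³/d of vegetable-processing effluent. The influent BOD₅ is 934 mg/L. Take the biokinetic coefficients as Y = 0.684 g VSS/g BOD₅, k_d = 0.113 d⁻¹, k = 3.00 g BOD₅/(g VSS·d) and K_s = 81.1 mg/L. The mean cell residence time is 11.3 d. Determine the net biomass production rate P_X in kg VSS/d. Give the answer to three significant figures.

Effluent substrate depends only on kinetics and SRT: S = K_s(1 + k_d θ_c) / [θ_c(Yk − k_d) − 1] = 81.1 × (1 + 0.113 × 11.3) / [11.3 × (0.684 × 3.00 − 0.113) − 1] = 184.7 / 20.91 = 8.831 mg/L.
The observed yield is Y_obs = Y/(1 + k_d·θ_c) = 0.684 / (1 + 0.113 × 11.3) = 0.684 / 2.277 = 0.3004 g VSS per g BOD₅ removed.
Mass of BOD₅ removed per day: Q(S₀ − S) = 2890 × 925.2 g/m³ = 2674 kg/d.
P_X = Y_obs · Q(S₀ − S) = 0.3004 × 2674 = 803.2 kg VSS/d.

P_X ≈ 803 kg VSS/d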